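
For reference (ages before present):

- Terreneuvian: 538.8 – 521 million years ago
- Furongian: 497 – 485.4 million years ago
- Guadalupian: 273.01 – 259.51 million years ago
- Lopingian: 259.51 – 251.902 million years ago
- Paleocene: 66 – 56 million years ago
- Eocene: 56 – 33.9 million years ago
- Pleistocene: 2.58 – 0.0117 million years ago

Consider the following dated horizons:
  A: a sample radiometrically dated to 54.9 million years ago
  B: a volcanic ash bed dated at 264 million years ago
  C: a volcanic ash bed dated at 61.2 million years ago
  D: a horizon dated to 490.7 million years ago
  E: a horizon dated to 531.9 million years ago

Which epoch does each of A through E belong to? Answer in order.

A: 54.9 Ma lies in 56–33.9 Ma, so Eocene.
B: 264 Ma lies in 273.01–259.51 Ma, so Guadalupian.
C: 61.2 Ma lies in 66–56 Ma, so Paleocene.
D: 490.7 Ma lies in 497–485.4 Ma, so Furongian.
E: 531.9 Ma lies in 538.8–521 Ma, so Terreneuvian.

A — Eocene; B — Guadalupian; C — Paleocene; D — Furongian; E — Terreneuvian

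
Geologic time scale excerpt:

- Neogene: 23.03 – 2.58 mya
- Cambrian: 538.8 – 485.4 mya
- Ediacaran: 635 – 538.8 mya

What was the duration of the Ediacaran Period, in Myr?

96.2 million years

635 − 538.8 = 96.2 million years.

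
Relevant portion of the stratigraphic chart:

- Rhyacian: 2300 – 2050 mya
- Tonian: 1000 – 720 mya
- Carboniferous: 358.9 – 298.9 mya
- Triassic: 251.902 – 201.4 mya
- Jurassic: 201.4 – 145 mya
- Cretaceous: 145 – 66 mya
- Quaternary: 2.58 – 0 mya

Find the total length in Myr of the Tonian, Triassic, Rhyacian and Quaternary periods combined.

583.082 million years

Each duration: Tonian = 280; Triassic = 50.502; Rhyacian = 250; Quaternary = 2.58.
Sum: 280 + 50.502 + 250 + 2.58 = 583.082 Myr.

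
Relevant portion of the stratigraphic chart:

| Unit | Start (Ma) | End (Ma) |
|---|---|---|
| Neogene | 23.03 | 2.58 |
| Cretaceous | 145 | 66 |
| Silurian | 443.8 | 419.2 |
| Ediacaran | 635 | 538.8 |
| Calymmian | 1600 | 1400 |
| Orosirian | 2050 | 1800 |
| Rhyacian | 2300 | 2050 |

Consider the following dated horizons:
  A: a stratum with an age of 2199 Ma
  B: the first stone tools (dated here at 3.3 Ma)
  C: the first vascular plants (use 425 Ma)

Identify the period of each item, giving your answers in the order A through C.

Match each age against the start–end ranges in the excerpt: A = 2199 Ma → Rhyacian (2300–2050); B = 3.3 Ma → Neogene (23.03–2.58); C = 425 Ma → Silurian (443.8–419.2).

A — Rhyacian; B — Neogene; C — Silurian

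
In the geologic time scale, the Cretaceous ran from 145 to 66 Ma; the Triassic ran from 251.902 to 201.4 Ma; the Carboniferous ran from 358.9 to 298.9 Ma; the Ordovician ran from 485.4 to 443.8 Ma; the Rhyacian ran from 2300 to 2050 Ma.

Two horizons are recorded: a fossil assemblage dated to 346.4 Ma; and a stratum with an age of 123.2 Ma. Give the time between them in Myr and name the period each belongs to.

Elapsed time: 346.4 − 123.2 = 223.2 Myr.
346.4 Ma lies within 358.9–298.9 Ma: Carboniferous.
123.2 Ma lies within 145–66 Ma: Cretaceous.

223.2 million years apart; the first in the Carboniferous, the second in the Cretaceous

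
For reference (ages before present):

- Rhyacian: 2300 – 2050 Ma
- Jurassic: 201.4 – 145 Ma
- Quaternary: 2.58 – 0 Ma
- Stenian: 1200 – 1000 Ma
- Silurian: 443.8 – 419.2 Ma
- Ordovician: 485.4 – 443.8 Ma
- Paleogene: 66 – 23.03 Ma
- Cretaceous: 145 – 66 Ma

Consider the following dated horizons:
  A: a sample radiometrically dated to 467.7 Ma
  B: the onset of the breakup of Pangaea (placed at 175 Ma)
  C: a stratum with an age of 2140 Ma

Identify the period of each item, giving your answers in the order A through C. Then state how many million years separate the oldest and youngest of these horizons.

A — Ordovician; B — Jurassic; C — Rhyacian; span 1965 million years

Match each age against the start–end ranges in the excerpt: A = 467.7 Ma → Ordovician (485.4–443.8); B = 175 Ma → Jurassic (201.4–145); C = 2140 Ma → Rhyacian (2300–2050).
The largest age is 2140 Ma and the smallest is 175 Ma; their difference is 1965 Myr.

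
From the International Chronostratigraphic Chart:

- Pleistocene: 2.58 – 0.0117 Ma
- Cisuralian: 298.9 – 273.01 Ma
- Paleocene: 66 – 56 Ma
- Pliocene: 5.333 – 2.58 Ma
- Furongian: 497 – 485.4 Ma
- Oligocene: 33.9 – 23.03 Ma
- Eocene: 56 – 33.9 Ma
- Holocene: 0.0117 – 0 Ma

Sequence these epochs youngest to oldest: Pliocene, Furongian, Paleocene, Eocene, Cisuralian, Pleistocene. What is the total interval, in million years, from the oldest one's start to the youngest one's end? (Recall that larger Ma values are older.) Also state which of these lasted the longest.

Start ages (Ma): Furongian 497, Cisuralian 298.9, Paleocene 66, Eocene 56, Pliocene 5.333, Pleistocene 2.58.
Ordered youngest to oldest: Pleistocene, Pliocene, Eocene, Paleocene, Cisuralian, Furongian.
Span = 497 − 0.0117 = 496.9883 Myr.
Durations: Paleocene 10, Eocene 22.1, Pleistocene 2.5683, Pliocene 2.753, Cisuralian 25.89, Furongian 11.6 → longest is Cisuralian (25.89 Myr).

Pleistocene, Pliocene, Eocene, Paleocene, Cisuralian, Furongian; total span 496.9883 Myr; longest is Cisuralian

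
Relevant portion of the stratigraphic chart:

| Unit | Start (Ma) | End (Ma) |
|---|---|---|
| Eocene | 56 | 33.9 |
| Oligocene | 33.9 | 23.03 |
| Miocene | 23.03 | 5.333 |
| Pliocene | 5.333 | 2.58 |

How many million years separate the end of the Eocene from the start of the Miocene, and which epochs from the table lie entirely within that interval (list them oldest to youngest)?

10.87 million years; Oligocene

End of Eocene = 33.9 Ma; start of Miocene = 23.03 Ma.
Gap = 33.9 − 23.03 = 10.87 Myr.
Epochs wholly inside 33.9–23.03 Ma: Oligocene (33.9–23.03).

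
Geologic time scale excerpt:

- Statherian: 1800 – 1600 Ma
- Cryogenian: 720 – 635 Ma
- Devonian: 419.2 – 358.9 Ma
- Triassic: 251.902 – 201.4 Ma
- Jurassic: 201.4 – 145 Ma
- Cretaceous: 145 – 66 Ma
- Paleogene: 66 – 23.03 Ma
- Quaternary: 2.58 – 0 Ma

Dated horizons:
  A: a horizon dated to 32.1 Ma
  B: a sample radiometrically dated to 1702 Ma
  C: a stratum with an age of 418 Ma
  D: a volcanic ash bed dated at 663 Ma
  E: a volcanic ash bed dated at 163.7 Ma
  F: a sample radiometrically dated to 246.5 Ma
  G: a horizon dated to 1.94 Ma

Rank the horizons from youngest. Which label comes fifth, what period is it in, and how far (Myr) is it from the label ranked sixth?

C, in the Devonian; 245 million years to D

Smaller Ma means younger, so youngest first: G 1.94 < A 32.1 < E 163.7 < F 246.5 < C 418 < D 663 < B 1702.
Counting 5 along gives C (418 Ma); the excerpt puts that inside the Devonian, 419.2–358.9 Ma.
Next in line is D (663 Ma), and 663 − 418 = 245 Myr.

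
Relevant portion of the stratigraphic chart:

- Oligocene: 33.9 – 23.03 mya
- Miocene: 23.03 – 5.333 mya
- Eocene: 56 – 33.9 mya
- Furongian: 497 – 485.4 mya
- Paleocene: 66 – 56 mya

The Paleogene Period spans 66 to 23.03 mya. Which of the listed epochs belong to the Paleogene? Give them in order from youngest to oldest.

Oligocene, Eocene, Paleocene

Epochs with both bounds inside 66–23.03 Ma: Oligocene (33.9–23.03), Eocene (56–33.9), Paleocene (66–56).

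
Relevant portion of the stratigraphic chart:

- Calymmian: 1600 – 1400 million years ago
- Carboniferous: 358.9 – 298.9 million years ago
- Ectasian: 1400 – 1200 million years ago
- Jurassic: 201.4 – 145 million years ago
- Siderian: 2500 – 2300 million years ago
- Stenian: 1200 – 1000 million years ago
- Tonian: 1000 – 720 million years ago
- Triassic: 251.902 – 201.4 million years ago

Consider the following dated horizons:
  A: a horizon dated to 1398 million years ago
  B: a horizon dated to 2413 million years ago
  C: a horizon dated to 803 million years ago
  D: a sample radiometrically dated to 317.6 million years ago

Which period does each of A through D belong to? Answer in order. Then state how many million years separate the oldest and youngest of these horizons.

A — Ectasian; B — Siderian; C — Tonian; D — Carboniferous; span 2095.4 million years

A: 1398 Ma lies in 1400–1200 Ma, so Ectasian.
B: 2413 Ma lies in 2500–2300 Ma, so Siderian.
C: 803 Ma lies in 1000–720 Ma, so Tonian.
D: 317.6 Ma lies in 358.9–298.9 Ma, so Carboniferous.
Oldest = 2413 Ma, youngest = 317.6 Ma → span 2095.4 Myr.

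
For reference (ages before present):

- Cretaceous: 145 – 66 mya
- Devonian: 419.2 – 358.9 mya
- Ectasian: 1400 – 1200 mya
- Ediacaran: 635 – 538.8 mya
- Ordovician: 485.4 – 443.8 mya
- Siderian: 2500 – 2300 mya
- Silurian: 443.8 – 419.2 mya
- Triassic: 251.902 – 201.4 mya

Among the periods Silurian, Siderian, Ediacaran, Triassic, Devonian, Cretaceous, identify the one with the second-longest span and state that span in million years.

Ediacaran, 96.2 million years

Durations: Silurian 24.6; Siderian 200; Ediacaran 96.2; Triassic 50.502; Devonian 60.3; Cretaceous 79 Myr.
Sorted longest-first: Siderian (200), Ediacaran (96.2), Cretaceous (79), Devonian (60.3), Triassic (50.502), Silurian (24.6).
The second longest is Ediacaran at 96.2 Myr.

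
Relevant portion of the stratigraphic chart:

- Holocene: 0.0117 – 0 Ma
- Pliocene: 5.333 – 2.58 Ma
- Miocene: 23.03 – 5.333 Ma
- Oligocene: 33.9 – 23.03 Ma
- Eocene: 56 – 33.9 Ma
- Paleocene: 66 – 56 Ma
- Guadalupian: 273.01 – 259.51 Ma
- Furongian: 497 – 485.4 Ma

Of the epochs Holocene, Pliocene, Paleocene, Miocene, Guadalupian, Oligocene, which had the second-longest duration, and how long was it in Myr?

Guadalupian, 13.5 million years

Durations: Holocene 0.0117; Pliocene 2.753; Paleocene 10; Miocene 17.697; Guadalupian 13.5; Oligocene 10.87 Myr.
Sorted longest-first: Miocene (17.697), Guadalupian (13.5), Oligocene (10.87), Paleocene (10), Pliocene (2.753), Holocene (0.0117).
The second longest is Guadalupian at 13.5 Myr.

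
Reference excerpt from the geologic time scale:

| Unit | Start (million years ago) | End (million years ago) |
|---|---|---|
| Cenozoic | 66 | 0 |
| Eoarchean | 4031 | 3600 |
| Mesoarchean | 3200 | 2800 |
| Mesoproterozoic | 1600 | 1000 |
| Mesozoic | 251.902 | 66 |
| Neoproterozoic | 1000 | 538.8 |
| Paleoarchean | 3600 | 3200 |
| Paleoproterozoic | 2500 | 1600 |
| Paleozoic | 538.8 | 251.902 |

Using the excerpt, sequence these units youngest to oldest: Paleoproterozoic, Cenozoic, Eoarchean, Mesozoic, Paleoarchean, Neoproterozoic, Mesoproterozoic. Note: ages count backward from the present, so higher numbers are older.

Cenozoic → Mesozoic → Neoproterozoic → Mesoproterozoic → Paleoproterozoic → Paleoarchean → Eoarchean

Sorting by start age (ascending Ma, since larger Ma = older): Cenozoic start 66, Mesozoic start 251.902, Neoproterozoic start 1000, Mesoproterozoic start 1600, Paleoproterozoic start 2500, Paleoarchean start 3600, Eoarchean start 4031.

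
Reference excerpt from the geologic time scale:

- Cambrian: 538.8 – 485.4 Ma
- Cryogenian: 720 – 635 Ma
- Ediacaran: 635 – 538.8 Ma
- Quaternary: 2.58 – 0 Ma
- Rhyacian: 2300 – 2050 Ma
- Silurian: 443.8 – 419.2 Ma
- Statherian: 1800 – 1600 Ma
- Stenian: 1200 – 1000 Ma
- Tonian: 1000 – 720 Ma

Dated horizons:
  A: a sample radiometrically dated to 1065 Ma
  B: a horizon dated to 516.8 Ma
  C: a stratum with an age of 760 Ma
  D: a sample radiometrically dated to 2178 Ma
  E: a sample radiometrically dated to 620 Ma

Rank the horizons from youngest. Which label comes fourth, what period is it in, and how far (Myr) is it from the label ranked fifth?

A, in the Stenian; 1113 million years to D

Smaller Ma means younger, so youngest first: B 516.8 < E 620 < C 760 < A 1065 < D 2178.
Counting 4 along gives A (1065 Ma); the excerpt puts that inside the Stenian, 1200–1000 Ma.
Next in line is D (2178 Ma), and 2178 − 1065 = 1113 Myr.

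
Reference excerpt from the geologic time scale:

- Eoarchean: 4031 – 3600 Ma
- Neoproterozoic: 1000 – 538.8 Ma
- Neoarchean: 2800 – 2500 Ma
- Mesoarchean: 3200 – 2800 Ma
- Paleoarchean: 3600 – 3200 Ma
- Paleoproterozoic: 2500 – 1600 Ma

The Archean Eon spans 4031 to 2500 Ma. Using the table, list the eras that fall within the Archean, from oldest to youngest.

Eoarchean, Paleoarchean, Mesoarchean, Neoarchean

Eras with both bounds inside 4031–2500 Ma: Eoarchean (4031–3600), Paleoarchean (3600–3200), Mesoarchean (3200–2800), Neoarchean (2800–2500).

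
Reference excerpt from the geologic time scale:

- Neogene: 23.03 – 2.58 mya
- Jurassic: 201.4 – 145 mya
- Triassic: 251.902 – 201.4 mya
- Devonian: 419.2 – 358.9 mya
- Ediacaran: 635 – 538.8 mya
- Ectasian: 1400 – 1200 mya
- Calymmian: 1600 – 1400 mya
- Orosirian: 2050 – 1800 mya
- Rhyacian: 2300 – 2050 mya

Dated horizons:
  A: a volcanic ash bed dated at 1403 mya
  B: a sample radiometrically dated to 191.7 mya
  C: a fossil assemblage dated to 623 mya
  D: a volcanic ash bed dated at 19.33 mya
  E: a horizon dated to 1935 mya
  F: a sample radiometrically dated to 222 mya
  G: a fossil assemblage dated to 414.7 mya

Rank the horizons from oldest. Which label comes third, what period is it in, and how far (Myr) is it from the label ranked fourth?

C, in the Ediacaran; 208.3 million years to G

Larger Ma means older, so oldest first: E 1935 > A 1403 > C 623 > G 414.7 > F 222 > B 191.7 > D 19.33.
Counting 3 along gives C (623 Ma); the excerpt puts that inside the Ediacaran, 635–538.8 Ma.
Next in line is G (414.7 Ma), and 623 − 414.7 = 208.3 Myr.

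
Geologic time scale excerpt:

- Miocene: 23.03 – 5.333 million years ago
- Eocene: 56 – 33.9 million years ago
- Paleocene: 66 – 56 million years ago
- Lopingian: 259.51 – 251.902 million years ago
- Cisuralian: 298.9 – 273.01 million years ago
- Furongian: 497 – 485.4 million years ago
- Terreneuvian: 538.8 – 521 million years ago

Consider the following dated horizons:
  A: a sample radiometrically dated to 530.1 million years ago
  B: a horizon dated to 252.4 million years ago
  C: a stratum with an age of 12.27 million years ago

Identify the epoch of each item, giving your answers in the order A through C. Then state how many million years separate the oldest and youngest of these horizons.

A — Terreneuvian; B — Lopingian; C — Miocene; span 517.83 million years

A: 530.1 Ma lies in 538.8–521 Ma, so Terreneuvian.
B: 252.4 Ma lies in 259.51–251.902 Ma, so Lopingian.
C: 12.27 Ma lies in 23.03–5.333 Ma, so Miocene.
Oldest = 530.1 Ma, youngest = 12.27 Ma → span 517.83 Myr.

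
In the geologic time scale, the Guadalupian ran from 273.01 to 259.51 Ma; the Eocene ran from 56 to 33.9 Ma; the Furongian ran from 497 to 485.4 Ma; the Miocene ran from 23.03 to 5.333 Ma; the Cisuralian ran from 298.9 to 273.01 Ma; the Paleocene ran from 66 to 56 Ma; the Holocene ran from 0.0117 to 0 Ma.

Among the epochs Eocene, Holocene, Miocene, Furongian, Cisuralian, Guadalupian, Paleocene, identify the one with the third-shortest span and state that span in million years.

Start − end for each: Eocene 56 − 33.9 = 22.1; Holocene 0.0117 − 0 = 0.0117; Miocene 23.03 − 5.333 = 17.697; Furongian 497 − 485.4 = 11.6; Cisuralian 298.9 − 273.01 = 25.89; Guadalupian 273.01 − 259.51 = 13.5; Paleocene 66 − 56 = 10.
Ranking these from shortest: Holocene < Paleocene < Furongian < Guadalupian < Miocene < Eocene < Cisuralian.
Position 3 in that ranking is Furongian, which lasted 11.6 Myr.

Furongian, 11.6 million years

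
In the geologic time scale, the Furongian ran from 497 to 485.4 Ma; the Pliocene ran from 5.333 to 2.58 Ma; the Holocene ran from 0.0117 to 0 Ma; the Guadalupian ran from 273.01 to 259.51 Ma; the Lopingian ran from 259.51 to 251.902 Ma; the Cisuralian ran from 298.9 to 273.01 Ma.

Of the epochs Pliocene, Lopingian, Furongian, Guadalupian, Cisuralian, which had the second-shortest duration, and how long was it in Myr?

Lopingian, 7.608 million years

Start − end for each: Pliocene 5.333 − 2.58 = 2.753; Lopingian 259.51 − 251.902 = 7.608; Furongian 497 − 485.4 = 11.6; Guadalupian 273.01 − 259.51 = 13.5; Cisuralian 298.9 − 273.01 = 25.89.
Ranking these from shortest: Pliocene < Lopingian < Furongian < Guadalupian < Cisuralian.
Position 2 in that ranking is Lopingian, which lasted 7.608 Myr.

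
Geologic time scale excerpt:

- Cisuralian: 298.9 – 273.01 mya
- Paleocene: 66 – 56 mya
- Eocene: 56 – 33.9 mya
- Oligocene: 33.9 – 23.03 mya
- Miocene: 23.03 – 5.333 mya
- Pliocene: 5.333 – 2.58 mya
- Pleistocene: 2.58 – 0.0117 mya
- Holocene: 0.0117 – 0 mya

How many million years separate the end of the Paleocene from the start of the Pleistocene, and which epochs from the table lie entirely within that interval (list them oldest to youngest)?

End of Paleocene = 56 Ma; start of Pleistocene = 2.58 Ma.
Gap = 56 − 2.58 = 53.42 Myr.
Epochs wholly inside 56–2.58 Ma: Eocene (56–33.9), Oligocene (33.9–23.03), Miocene (23.03–5.333), Pliocene (5.333–2.58).

53.42 million years; Eocene, Oligocene, Miocene, Pliocene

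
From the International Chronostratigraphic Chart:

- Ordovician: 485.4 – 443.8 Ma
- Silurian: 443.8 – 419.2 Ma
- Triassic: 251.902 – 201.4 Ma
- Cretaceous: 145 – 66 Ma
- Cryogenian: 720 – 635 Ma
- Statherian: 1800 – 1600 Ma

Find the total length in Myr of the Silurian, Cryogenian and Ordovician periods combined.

Each duration: Silurian = 24.6; Cryogenian = 85; Ordovician = 41.6.
Sum: 24.6 + 85 + 41.6 = 151.2 Myr.

151.2 million years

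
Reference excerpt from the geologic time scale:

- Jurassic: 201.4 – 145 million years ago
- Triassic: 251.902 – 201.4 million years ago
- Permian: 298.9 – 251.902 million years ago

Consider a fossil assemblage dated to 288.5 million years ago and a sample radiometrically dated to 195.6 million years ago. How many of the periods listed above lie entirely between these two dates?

1

The older date is 288.5 Ma and the younger is 195.6 Ma.
Periods with start < 288.5 and end > 195.6 Ma: Triassic (251.902–201.4).
That is 1 complete period.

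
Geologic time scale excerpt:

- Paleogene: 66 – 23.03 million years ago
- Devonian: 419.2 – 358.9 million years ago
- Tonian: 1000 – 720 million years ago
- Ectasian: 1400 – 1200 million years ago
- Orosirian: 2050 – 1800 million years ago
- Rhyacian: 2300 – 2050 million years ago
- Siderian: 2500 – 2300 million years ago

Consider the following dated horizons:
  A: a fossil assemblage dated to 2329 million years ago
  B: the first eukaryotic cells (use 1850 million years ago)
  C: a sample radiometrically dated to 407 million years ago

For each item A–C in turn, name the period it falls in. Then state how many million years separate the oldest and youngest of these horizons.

Match each age against the start–end ranges in the excerpt: A = 2329 Ma → Siderian (2500–2300); B = 1850 Ma → Orosirian (2050–1800); C = 407 Ma → Devonian (419.2–358.9).
The largest age is 2329 Ma and the smallest is 407 Ma; their difference is 1922 Myr.

A — Siderian; B — Orosirian; C — Devonian; span 1922 million years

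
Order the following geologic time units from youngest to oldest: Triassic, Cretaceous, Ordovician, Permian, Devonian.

Group by era (each group listed oldest first) — Paleozoic: Ordovician, Devonian, Permian; Mesozoic: Triassic, Cretaceous. The eras run Paleozoic → Mesozoic → Cenozoic. Concatenating the groups in that era order and then reversing gives youngest to oldest.

Cretaceous, then Triassic, then Permian, then Devonian, then Ordovician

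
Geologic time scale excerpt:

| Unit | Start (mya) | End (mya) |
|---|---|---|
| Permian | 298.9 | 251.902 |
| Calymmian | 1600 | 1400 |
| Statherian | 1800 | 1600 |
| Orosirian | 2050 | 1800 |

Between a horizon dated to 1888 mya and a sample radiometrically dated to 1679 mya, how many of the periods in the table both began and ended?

0

The older date is 1888 Ma and the younger is 1679 Ma.
No period both begins after 1888 Ma and ends before 1679 Ma, so the count is 0.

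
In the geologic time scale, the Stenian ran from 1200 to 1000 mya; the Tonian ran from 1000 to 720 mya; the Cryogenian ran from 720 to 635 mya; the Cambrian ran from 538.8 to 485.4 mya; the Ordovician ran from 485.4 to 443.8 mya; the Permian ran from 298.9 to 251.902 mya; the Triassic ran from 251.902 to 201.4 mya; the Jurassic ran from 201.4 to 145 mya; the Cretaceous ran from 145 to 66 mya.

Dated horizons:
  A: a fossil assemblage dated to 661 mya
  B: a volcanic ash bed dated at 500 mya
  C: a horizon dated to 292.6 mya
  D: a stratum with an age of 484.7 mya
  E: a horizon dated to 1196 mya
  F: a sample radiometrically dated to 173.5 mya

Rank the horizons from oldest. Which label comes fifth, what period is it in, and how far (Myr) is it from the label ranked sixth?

C, in the Permian; 119.1 million years to F

Larger Ma means older, so oldest first: E 1196 > A 661 > B 500 > D 484.7 > C 292.6 > F 173.5.
Counting 5 along gives C (292.6 Ma); the excerpt puts that inside the Permian, 298.9–251.902 Ma.
Next in line is F (173.5 Ma), and 292.6 − 173.5 = 119.1 Myr.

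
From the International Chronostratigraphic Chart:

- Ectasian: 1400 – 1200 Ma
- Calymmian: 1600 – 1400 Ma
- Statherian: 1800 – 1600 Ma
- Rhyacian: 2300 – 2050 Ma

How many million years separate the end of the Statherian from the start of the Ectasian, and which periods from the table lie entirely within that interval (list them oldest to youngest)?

200 million years; Calymmian

End of Statherian = 1600 Ma; start of Ectasian = 1400 Ma.
Gap = 1600 − 1400 = 200 Myr.
Periods wholly inside 1600–1400 Ma: Calymmian (1600–1400).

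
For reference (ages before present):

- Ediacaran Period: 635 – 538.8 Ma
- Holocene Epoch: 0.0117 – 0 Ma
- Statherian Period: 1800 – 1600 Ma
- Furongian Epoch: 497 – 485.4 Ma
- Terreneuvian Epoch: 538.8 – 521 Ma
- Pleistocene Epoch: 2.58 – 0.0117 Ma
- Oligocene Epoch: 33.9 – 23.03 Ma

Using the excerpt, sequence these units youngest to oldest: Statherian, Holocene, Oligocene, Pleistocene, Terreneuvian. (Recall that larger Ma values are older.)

The oldest of these is Statherian (starts 1800 Ma) and the youngest is Holocene (ends 0 Ma).
In between, by decreasing start age: Terreneuvian (538.8), Oligocene (33.9), Pleistocene (2.58).
Listing youngest first means reversing that sequence.

Holocene, Pleistocene, Oligocene, Terreneuvian, Statherian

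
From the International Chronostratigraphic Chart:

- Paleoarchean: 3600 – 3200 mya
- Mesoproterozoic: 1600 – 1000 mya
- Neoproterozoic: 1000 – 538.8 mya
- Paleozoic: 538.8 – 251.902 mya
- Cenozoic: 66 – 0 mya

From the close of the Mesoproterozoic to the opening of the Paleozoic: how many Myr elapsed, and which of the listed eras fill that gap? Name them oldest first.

461.2 million years; Neoproterozoic

End of Mesoproterozoic = 1000 Ma; start of Paleozoic = 538.8 Ma.
Gap = 1000 − 538.8 = 461.2 Myr.
Eras wholly inside 1000–538.8 Ma: Neoproterozoic (1000–538.8).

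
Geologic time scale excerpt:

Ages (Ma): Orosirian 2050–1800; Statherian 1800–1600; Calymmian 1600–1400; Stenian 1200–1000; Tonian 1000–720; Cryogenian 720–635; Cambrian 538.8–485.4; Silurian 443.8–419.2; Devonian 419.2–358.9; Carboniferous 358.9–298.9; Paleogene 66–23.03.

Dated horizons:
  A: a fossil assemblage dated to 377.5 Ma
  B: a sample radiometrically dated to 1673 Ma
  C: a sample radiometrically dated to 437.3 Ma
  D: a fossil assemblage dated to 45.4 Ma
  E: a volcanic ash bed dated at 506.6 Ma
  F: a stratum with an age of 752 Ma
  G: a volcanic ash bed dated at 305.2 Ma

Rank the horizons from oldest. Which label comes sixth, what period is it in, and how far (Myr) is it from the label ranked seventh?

Larger Ma means older, so oldest first: B 1673 > F 752 > E 506.6 > C 437.3 > A 377.5 > G 305.2 > D 45.4.
Counting 6 along gives G (305.2 Ma); the excerpt puts that inside the Carboniferous, 358.9–298.9 Ma.
Next in line is D (45.4 Ma), and 305.2 − 45.4 = 259.8 Myr.

G, in the Carboniferous; 259.8 million years to D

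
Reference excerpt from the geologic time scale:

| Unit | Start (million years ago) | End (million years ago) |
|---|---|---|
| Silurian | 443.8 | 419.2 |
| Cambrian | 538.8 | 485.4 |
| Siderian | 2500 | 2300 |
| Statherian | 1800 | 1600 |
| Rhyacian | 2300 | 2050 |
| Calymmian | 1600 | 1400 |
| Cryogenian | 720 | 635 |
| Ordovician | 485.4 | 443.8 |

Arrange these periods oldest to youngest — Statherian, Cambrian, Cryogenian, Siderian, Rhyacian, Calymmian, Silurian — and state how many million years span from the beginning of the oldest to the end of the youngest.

From the excerpt: Statherian 1800–1600; Cambrian 538.8–485.4; Cryogenian 720–635; Siderian 2500–2300; Rhyacian 2300–2050; Calymmian 1600–1400; Silurian 443.8–419.2 (Ma).
Larger Ma is earlier, so the oldest is Siderian and the youngest is Silurian; oldest to youngest: Siderian, Rhyacian, Statherian, Calymmian, Cryogenian, Cambrian, Silurian.
Oldest start 2500 minus youngest end 419.2 gives 2080.8 Myr overall.

Siderian → Rhyacian → Statherian → Calymmian → Cryogenian → Cambrian → Silurian; total span 2080.8 Myr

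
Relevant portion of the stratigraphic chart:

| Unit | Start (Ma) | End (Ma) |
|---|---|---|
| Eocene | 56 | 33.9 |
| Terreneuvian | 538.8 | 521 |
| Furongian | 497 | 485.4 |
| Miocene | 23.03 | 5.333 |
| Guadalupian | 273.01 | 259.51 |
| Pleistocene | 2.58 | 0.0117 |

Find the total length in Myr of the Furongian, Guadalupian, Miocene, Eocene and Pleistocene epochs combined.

Duration is start − end for each: (497 − 485.4) + (273.01 − 259.51) + (23.03 − 5.333) + (56 − 33.9) + (2.58 − 0.0117).
That is 11.6 + 13.5 + 17.697 + 22.1 + 2.5683, which totals 67.4653 million years.

67.4653 million years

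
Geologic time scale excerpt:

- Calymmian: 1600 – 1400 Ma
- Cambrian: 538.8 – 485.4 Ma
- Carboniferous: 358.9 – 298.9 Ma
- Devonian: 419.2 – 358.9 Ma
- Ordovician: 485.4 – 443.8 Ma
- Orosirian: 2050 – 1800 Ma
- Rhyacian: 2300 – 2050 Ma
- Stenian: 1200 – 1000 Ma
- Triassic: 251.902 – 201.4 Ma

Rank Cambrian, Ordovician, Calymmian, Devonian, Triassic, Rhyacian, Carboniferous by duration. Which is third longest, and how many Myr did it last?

Start − end for each: Cambrian 538.8 − 485.4 = 53.4; Ordovician 485.4 − 443.8 = 41.6; Calymmian 1600 − 1400 = 200; Devonian 419.2 − 358.9 = 60.3; Triassic 251.902 − 201.4 = 50.502; Rhyacian 2300 − 2050 = 250; Carboniferous 358.9 − 298.9 = 60.
Ranking these from longest: Rhyacian > Calymmian > Devonian > Carboniferous > Cambrian > Triassic > Ordovician.
Position 3 in that ranking is Devonian, which lasted 60.3 Myr.

Devonian, 60.3 million years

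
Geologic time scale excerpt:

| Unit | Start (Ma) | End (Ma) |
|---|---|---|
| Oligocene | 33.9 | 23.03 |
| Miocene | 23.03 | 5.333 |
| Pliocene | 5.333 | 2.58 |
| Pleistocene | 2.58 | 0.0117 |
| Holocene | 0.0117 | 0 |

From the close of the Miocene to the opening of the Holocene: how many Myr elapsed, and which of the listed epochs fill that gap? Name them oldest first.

The Miocene closes at 5.333 Ma and the Holocene opens at 0.0117 Ma, so the interval is 5.333 − 0.0117 = 5.3213 Myr.
An epoch fits inside if it starts at or after 5.333 Ma and ends at or before 0.0117 Ma; oldest first that gives Pliocene, Pleistocene.

5.3213 million years; Pliocene, Pleistocene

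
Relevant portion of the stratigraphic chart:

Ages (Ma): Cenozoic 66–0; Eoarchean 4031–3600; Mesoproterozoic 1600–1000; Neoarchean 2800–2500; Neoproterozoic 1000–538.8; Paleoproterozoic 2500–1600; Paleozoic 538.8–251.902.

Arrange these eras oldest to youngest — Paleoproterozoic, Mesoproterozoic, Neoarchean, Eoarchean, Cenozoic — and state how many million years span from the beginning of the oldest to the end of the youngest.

From the excerpt: Paleoproterozoic 2500–1600; Mesoproterozoic 1600–1000; Neoarchean 2800–2500; Eoarchean 4031–3600; Cenozoic 66–0 (Ma).
Larger Ma is earlier, so the oldest is Eoarchean and the youngest is Cenozoic; oldest to youngest: Eoarchean, Neoarchean, Paleoproterozoic, Mesoproterozoic, Cenozoic.
Oldest start 4031 minus youngest end 0 gives 4031 Myr overall.

Eoarchean, Neoarchean, Paleoproterozoic, Mesoproterozoic, Cenozoic; total span 4031 Myr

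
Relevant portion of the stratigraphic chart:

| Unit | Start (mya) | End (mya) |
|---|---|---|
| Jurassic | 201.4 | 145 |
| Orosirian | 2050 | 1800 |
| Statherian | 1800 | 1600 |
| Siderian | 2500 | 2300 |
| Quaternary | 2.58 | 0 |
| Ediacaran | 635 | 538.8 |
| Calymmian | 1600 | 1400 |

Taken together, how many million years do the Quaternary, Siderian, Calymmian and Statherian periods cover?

602.58 million years

Each duration: Quaternary = 2.58; Siderian = 200; Calymmian = 200; Statherian = 200.
Sum: 2.58 + 200 + 200 + 200 = 602.58 Myr.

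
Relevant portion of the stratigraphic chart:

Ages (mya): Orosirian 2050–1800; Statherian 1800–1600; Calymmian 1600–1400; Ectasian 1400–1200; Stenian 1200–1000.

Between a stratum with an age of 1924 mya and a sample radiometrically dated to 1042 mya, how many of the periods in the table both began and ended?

The older date is 1924 Ma and the younger is 1042 Ma.
Periods with start < 1924 and end > 1042 Ma: Statherian (1800–1600), Calymmian (1600–1400), Ectasian (1400–1200).
That is 3 complete periods.

3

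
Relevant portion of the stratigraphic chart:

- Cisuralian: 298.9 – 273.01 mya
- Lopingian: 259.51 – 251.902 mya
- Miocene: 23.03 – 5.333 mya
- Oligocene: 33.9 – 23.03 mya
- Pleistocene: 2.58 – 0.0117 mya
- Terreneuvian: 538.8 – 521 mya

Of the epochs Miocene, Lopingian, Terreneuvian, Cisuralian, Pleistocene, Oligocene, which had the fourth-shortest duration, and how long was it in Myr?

Durations: Miocene 17.697; Lopingian 7.608; Terreneuvian 17.8; Cisuralian 25.89; Pleistocene 2.5683; Oligocene 10.87 Myr.
Sorted shortest-first: Pleistocene (2.5683), Lopingian (7.608), Oligocene (10.87), Miocene (17.697), Terreneuvian (17.8), Cisuralian (25.89).
The fourth shortest is Miocene at 17.697 Myr.

Miocene, 17.697 million years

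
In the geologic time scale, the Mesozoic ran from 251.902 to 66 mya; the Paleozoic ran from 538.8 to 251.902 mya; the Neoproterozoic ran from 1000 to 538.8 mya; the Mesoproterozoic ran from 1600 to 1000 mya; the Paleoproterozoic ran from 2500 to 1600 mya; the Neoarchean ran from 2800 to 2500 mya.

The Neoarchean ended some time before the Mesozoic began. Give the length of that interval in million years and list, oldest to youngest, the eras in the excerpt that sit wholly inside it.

2248.098 million years; Paleoproterozoic, Mesoproterozoic, Neoproterozoic, Paleozoic

End of Neoarchean = 2500 Ma; start of Mesozoic = 251.902 Ma.
Gap = 2500 − 251.902 = 2248.098 Myr.
Eras wholly inside 2500–251.902 Ma: Paleoproterozoic (2500–1600), Mesoproterozoic (1600–1000), Neoproterozoic (1000–538.8), Paleozoic (538.8–251.902).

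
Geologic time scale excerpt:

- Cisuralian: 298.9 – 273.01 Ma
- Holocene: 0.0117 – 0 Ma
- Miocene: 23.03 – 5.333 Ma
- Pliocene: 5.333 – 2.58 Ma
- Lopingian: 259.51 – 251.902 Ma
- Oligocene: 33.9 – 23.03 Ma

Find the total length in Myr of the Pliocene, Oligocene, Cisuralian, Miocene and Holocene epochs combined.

57.2217 million years

Duration is start − end for each: (5.333 − 2.58) + (33.9 − 23.03) + (298.9 − 273.01) + (23.03 − 5.333) + (0.0117 − 0).
That is 2.753 + 10.87 + 25.89 + 17.697 + 0.0117, which totals 57.2217 million years.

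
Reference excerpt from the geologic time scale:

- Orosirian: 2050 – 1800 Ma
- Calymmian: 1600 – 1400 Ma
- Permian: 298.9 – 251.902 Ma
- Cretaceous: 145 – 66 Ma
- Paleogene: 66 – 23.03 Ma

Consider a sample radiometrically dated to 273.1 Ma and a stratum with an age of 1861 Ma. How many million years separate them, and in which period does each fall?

Elapsed time: 1861 − 273.1 = 1587.9 Myr.
273.1 Ma lies within 298.9–251.902 Ma: Permian.
1861 Ma lies within 2050–1800 Ma: Orosirian.

1587.9 million years apart; the first in the Permian, the second in the Orosirian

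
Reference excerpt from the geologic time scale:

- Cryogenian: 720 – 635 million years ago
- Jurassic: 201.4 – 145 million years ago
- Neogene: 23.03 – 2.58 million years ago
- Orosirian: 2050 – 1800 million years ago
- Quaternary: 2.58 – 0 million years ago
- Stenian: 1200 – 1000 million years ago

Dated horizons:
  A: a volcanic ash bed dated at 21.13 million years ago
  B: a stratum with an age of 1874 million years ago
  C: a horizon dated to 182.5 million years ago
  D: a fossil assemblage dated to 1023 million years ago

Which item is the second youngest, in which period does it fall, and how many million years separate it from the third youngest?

C, in the Jurassic; 840.5 million years to D

Smaller Ma means younger, so youngest first: A 21.13 < C 182.5 < D 1023 < B 1874.
Counting 2 along gives C (182.5 Ma); the excerpt puts that inside the Jurassic, 201.4–145 Ma.
Next in line is D (1023 Ma), and 1023 − 182.5 = 840.5 Myr.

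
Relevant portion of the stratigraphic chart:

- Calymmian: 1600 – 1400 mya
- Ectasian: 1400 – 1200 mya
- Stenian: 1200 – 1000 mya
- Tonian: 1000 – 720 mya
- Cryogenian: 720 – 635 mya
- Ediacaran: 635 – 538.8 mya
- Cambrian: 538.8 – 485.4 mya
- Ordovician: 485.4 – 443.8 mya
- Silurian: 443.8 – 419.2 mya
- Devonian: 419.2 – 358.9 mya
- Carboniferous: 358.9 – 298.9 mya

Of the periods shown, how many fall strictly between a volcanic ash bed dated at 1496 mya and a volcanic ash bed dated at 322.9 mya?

9

The older date is 1496 Ma and the younger is 322.9 Ma.
Periods with start < 1496 and end > 322.9 Ma: Ectasian (1400–1200), Stenian (1200–1000), Tonian (1000–720), Cryogenian (720–635), Ediacaran (635–538.8), Cambrian (538.8–485.4), Ordovician (485.4–443.8), Silurian (443.8–419.2), Devonian (419.2–358.9).
That is 9 complete periods.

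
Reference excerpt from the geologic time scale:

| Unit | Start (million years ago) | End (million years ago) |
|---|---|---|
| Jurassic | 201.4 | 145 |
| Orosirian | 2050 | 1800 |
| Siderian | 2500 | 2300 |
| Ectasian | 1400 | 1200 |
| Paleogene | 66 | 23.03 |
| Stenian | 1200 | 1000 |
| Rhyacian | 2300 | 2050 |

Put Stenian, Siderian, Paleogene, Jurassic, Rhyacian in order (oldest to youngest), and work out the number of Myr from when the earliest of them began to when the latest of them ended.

From the excerpt: Stenian 1200–1000; Siderian 2500–2300; Paleogene 66–23.03; Jurassic 201.4–145; Rhyacian 2300–2050 (Ma).
Larger Ma is earlier, so the oldest is Siderian and the youngest is Paleogene; oldest to youngest: Siderian, Rhyacian, Stenian, Jurassic, Paleogene.
Oldest start 2500 minus youngest end 23.03 gives 2476.97 Myr overall.

Siderian, Rhyacian, Stenian, Jurassic, Paleogene; total span 2476.97 Myr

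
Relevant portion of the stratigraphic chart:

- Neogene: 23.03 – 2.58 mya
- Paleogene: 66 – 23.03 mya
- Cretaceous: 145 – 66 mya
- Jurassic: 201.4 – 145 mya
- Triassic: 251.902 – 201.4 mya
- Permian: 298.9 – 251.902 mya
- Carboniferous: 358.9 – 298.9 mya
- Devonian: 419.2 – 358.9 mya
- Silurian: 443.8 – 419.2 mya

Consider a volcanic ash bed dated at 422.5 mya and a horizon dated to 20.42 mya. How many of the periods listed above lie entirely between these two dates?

The older date is 422.5 Ma and the younger is 20.42 Ma.
Periods with start < 422.5 and end > 20.42 Ma: Devonian (419.2–358.9), Carboniferous (358.9–298.9), Permian (298.9–251.902), Triassic (251.902–201.4), Jurassic (201.4–145), Cretaceous (145–66), Paleogene (66–23.03).
That is 7 complete periods.

7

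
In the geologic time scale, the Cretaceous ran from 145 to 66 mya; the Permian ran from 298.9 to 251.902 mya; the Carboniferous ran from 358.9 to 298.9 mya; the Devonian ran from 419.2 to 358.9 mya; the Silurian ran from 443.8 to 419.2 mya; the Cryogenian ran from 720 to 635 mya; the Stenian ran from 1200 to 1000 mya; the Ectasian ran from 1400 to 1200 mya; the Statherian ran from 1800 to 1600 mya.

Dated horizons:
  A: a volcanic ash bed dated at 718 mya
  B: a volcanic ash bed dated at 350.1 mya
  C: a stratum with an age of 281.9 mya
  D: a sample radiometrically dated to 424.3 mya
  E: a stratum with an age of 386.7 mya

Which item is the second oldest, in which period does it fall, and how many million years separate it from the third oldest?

Sorted oldest-first by Ma: A (718), D (424.3), E (386.7), B (350.1), C (281.9).
The second oldest is D at 424.3 Ma, which lies in 443.8–419.2 Ma: the Silurian.
The third oldest is E at 386.7 Ma; separation = |424.3 − 386.7| = 37.6 Myr.

D, in the Silurian; 37.6 million years to E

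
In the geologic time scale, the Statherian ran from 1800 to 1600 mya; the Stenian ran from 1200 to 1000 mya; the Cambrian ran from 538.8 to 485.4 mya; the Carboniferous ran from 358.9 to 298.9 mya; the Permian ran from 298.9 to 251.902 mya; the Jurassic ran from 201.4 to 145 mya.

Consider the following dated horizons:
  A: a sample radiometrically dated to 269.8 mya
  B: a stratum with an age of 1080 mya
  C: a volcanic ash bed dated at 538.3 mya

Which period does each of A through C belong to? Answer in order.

A: 269.8 Ma lies in 298.9–251.902 Ma, so Permian.
B: 1080 Ma lies in 1200–1000 Ma, so Stenian.
C: 538.3 Ma lies in 538.8–485.4 Ma, so Cambrian.

A — Permian; B — Stenian; C — Cambrian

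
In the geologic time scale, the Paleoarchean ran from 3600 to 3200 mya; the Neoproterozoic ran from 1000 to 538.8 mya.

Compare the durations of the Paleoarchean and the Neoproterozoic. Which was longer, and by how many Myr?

Neoproterozoic, by 61.2 million years

Paleoarchean: 3600 − 3200 = 400 Myr.
Neoproterozoic: 1000 − 538.8 = 461.2 Myr.
Difference: 461.2 − 400 = 61.2 Myr, so the Neoproterozoic was longer.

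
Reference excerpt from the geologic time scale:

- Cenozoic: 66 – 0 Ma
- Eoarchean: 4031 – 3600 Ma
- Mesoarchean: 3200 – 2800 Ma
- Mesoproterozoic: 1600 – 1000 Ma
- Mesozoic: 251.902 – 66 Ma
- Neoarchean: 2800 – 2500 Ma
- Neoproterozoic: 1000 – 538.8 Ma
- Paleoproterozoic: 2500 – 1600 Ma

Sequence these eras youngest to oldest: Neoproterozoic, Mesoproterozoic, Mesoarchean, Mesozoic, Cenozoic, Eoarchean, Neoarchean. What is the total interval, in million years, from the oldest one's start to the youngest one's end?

From the excerpt: Neoproterozoic 1000–538.8; Mesoproterozoic 1600–1000; Mesoarchean 3200–2800; Mesozoic 251.902–66; Cenozoic 66–0; Eoarchean 4031–3600; Neoarchean 2800–2500 (Ma).
Larger Ma is earlier, so the oldest is Eoarchean and the youngest is Cenozoic; youngest to oldest: Cenozoic, Mesozoic, Neoproterozoic, Mesoproterozoic, Neoarchean, Mesoarchean, Eoarchean.
Oldest start 4031 minus youngest end 0 gives 4031 Myr overall.

Cenozoic, Mesozoic, Neoproterozoic, Mesoproterozoic, Neoarchean, Mesoarchean, Eoarchean; total span 4031 Myr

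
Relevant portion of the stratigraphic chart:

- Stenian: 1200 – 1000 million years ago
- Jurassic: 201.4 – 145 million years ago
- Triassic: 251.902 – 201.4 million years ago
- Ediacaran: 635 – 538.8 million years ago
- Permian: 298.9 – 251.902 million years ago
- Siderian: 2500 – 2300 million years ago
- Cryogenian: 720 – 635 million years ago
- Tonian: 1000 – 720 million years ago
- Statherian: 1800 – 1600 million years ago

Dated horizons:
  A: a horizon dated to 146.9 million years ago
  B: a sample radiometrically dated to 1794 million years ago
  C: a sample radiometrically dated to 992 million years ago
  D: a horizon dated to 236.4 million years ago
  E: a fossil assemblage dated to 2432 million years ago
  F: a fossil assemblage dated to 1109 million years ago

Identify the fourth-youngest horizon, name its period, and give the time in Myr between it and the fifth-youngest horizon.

Smaller Ma means younger, so youngest first: A 146.9 < D 236.4 < C 992 < F 1109 < B 1794 < E 2432.
Counting 4 along gives F (1109 Ma); the excerpt puts that inside the Stenian, 1200–1000 Ma.
Next in line is B (1794 Ma), and 1794 − 1109 = 685 Myr.

F, in the Stenian; 685 million years to B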